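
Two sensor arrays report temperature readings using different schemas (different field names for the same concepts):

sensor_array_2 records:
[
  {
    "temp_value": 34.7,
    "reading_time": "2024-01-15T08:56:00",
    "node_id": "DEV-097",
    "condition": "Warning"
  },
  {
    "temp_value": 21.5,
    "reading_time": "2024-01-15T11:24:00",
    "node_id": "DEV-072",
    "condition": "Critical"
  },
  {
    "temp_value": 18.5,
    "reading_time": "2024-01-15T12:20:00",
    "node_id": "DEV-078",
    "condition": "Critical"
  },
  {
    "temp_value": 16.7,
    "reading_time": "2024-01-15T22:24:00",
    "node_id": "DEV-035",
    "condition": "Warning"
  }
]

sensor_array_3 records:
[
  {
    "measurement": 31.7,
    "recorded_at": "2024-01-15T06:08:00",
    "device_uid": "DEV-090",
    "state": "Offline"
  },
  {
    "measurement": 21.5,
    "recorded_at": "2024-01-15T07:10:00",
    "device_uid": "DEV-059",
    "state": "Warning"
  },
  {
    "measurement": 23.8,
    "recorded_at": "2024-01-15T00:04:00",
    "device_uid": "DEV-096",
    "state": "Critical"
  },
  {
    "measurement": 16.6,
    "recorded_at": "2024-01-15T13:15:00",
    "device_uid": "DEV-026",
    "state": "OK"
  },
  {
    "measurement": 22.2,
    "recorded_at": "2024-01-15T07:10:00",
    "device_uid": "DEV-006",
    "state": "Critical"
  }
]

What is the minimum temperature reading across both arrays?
16.6

Schema mapping: "temp_value" (sensor_array_2) = "measurement" (sensor_array_3) = temperature reading

Minimum in sensor_array_2: 16.7
Minimum in sensor_array_3: 16.6

Overall minimum: min(16.7, 16.6) = 16.6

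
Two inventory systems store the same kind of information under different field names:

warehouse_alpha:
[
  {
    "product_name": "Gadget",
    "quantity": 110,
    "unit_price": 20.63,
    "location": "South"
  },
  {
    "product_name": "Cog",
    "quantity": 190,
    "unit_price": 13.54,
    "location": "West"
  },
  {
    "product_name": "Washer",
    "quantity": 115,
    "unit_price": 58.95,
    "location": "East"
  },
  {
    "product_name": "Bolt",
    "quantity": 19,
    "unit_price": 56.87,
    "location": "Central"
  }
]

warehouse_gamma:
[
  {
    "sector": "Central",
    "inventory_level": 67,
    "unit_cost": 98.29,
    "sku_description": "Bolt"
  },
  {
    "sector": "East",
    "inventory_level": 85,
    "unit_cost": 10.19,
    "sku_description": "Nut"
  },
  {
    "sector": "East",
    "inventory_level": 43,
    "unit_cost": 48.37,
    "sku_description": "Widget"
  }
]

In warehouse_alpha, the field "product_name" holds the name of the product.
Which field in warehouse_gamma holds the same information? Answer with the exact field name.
sku_description

In warehouse_alpha, "product_name" holds the name of the product.
The fields in warehouse_gamma are: "sector", "inventory_level", "unit_cost", "sku_description".
"sku_description" is the match: the name refers to the same concept and its values are product-name strings (e.g. 'Bolt', 'Nut').
The other fields ("sector", "inventory_level", "unit_cost") hold different kinds of data.

So "product_name" in warehouse_alpha corresponds to "sku_description" in warehouse_gamma.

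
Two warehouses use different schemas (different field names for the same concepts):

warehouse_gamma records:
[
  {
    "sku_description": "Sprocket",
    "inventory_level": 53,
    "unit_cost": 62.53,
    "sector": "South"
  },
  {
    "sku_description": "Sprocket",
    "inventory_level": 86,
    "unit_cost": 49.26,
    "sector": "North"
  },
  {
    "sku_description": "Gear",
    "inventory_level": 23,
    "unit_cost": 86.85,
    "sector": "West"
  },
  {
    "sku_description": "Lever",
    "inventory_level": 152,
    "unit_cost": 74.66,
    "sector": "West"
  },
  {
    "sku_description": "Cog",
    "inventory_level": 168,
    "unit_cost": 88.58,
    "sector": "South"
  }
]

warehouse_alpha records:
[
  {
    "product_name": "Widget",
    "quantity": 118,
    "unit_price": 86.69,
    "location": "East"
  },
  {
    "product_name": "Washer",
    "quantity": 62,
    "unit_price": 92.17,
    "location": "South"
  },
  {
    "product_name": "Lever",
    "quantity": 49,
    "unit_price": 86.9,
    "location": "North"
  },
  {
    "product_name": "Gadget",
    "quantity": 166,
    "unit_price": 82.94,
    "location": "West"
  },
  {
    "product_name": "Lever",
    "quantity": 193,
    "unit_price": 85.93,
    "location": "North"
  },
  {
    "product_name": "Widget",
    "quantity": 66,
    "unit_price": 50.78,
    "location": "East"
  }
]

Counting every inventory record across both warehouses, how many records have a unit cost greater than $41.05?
11

Schema mapping: "unit_cost" (warehouse_gamma) = "unit_price" (warehouse_alpha) = unit cost

Records > $41.05 in warehouse_gamma: 5
Records > $41.05 in warehouse_alpha: 6

Total count: 5 + 6 = 11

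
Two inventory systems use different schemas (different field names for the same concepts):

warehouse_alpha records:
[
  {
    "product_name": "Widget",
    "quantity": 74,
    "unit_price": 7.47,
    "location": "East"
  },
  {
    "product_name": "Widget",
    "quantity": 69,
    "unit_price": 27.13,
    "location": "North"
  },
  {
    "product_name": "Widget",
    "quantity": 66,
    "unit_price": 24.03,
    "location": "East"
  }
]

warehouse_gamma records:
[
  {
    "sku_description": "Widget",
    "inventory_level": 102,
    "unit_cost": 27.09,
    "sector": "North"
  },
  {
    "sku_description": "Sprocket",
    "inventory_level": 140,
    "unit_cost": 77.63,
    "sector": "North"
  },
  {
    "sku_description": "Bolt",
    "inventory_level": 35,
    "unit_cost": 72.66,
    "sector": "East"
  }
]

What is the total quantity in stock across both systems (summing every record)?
486

To reconcile these schemas, identify the field holding the quantity in stock in each system:
1. In warehouse_alpha it is "quantity"
2. In warehouse_gamma it is "inventory_level"

From warehouse_alpha: 74 + 69 + 66 = 209
From warehouse_gamma: 102 + 140 + 35 = 277

Total: 209 + 277 = 486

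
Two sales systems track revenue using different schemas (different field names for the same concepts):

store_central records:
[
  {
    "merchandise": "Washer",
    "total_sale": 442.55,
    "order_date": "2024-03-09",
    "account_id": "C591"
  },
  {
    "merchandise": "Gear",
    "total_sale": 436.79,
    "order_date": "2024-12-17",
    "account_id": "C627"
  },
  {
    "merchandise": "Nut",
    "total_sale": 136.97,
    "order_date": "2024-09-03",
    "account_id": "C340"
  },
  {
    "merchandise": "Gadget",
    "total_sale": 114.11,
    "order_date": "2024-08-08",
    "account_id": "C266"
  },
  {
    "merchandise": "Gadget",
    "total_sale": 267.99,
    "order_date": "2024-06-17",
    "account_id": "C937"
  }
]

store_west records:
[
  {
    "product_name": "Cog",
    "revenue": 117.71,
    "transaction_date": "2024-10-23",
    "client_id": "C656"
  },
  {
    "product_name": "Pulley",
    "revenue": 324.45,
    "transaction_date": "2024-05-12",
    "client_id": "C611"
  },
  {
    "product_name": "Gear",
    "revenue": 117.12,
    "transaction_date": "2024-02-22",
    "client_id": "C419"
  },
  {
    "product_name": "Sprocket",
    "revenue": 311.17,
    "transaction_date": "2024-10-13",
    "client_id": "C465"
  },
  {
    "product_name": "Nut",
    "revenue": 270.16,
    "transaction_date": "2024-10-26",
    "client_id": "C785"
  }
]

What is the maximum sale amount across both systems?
442.55

Reconcile: "total_sale" (store_central) = "revenue" (store_west) = sale amount

Maximum in store_central: 442.55
Maximum in store_west: 324.45

Overall maximum: max(442.55, 324.45) = 442.55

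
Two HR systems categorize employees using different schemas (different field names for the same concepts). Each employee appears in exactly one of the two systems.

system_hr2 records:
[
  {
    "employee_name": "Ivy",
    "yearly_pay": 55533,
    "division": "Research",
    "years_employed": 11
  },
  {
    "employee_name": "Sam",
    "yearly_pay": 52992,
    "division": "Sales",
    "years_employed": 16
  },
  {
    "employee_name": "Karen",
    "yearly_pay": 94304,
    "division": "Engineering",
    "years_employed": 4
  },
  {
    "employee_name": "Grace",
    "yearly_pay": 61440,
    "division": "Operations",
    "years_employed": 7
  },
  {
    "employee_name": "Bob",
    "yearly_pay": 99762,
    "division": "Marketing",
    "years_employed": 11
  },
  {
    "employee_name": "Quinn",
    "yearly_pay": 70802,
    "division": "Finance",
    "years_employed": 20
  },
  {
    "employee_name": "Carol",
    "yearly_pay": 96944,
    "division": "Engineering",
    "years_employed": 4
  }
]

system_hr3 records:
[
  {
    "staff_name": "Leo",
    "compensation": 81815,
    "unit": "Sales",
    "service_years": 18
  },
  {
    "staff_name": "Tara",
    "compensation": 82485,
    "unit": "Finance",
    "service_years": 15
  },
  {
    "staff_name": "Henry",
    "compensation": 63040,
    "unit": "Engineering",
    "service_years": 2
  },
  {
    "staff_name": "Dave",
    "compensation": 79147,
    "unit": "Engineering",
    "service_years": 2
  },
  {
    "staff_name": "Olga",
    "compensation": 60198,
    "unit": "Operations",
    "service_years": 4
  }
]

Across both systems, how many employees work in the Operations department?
2

Schema mapping: "division" (system_hr2) = "unit" (system_hr3) = department

Operations employees in system_hr2: 1
Operations employees in system_hr3: 1

Total in Operations: 1 + 1 = 2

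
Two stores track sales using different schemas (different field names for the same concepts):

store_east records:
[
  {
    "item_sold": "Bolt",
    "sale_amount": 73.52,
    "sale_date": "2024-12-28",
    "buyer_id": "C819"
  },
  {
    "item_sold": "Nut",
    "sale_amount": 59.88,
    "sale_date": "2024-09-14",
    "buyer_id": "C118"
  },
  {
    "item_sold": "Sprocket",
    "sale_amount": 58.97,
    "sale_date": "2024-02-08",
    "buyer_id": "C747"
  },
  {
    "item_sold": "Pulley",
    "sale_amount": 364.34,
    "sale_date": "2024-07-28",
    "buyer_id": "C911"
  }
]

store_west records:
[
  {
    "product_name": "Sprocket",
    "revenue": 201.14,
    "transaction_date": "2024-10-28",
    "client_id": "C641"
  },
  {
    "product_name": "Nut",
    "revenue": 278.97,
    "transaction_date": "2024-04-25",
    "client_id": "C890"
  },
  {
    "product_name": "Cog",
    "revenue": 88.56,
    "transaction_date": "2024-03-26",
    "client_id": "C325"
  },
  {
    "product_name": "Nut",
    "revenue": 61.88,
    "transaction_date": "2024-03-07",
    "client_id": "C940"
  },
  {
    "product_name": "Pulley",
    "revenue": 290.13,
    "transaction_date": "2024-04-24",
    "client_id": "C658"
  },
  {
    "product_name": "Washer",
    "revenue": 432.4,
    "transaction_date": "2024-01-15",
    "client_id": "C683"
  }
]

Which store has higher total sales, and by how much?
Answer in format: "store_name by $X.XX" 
store_west by $796.37

Schema mapping: "sale_amount" (store_east) = "revenue" (store_west) = sale amount

Total for store_east: 556.71
Total for store_west: 1353.08

Difference: |556.71 - 1353.08| = 796.37
store_west has higher sales by $796.37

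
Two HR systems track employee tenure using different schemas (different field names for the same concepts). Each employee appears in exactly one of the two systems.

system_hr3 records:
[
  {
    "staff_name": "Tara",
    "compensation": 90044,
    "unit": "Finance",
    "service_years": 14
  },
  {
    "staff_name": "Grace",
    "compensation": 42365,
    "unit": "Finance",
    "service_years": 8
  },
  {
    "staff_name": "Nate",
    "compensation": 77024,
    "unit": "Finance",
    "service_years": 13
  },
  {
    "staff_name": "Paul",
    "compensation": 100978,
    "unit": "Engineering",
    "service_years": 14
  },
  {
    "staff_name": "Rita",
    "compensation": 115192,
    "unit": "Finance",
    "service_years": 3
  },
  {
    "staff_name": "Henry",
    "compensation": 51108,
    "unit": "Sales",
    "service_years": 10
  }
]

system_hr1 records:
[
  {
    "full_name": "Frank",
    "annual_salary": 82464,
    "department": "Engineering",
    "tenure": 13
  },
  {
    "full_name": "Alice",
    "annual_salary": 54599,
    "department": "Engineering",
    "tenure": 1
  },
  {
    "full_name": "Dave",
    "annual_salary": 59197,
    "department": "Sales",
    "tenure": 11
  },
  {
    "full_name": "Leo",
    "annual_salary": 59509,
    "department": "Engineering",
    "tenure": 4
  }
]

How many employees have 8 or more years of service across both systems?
7

Reconcile schemas: "service_years" (system_hr3) = "tenure" (system_hr1) = years of service

From system_hr3: 5 employees with >= 8 years
From system_hr1: 2 employees with >= 8 years

Total: 5 + 2 = 7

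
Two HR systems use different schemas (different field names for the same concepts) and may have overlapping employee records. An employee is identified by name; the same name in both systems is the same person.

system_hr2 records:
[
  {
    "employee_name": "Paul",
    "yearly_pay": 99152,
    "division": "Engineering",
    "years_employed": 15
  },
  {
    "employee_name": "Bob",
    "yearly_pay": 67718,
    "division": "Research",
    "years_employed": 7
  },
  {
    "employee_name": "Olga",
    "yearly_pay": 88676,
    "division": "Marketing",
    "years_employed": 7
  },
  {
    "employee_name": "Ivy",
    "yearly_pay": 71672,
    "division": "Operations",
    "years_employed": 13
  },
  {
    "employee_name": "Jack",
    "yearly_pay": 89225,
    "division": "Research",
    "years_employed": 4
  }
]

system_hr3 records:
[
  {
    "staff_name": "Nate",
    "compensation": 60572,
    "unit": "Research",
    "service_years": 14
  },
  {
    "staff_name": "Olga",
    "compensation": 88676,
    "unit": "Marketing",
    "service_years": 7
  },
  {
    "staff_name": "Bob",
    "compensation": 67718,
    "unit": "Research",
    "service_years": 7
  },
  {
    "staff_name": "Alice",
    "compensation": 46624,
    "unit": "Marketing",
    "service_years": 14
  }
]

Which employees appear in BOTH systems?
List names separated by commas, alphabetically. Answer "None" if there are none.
Bob, Olga

Schema mapping: "employee_name" (system_hr2) = "staff_name" (system_hr3) = employee name

Names in system_hr2: ['Bob', 'Ivy', 'Jack', 'Olga', 'Paul']
Names in system_hr3: ['Alice', 'Bob', 'Nate', 'Olga']

Intersection: ['Bob', 'Olga']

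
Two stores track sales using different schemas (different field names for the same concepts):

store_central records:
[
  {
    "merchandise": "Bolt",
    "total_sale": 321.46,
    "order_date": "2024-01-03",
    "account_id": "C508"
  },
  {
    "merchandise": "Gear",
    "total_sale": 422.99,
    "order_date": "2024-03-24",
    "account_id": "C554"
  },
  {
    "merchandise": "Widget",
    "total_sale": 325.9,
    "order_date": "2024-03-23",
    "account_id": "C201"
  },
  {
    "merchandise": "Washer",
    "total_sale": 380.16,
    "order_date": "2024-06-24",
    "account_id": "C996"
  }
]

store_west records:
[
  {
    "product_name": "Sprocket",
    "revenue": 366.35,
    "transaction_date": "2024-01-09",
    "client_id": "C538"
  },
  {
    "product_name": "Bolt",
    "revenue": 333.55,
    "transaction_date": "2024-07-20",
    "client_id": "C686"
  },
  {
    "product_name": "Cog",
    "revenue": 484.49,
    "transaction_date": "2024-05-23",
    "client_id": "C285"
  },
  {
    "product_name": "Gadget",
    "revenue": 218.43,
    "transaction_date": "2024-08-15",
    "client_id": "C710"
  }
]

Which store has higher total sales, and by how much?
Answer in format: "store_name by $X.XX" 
store_central by $47.69

Schema mapping: "total_sale" (store_central) = "revenue" (store_west) = sale amount

Total for store_central: 1450.51
Total for store_west: 1402.82

Difference: |1450.51 - 1402.82| = 47.69
store_central has higher sales by $47.69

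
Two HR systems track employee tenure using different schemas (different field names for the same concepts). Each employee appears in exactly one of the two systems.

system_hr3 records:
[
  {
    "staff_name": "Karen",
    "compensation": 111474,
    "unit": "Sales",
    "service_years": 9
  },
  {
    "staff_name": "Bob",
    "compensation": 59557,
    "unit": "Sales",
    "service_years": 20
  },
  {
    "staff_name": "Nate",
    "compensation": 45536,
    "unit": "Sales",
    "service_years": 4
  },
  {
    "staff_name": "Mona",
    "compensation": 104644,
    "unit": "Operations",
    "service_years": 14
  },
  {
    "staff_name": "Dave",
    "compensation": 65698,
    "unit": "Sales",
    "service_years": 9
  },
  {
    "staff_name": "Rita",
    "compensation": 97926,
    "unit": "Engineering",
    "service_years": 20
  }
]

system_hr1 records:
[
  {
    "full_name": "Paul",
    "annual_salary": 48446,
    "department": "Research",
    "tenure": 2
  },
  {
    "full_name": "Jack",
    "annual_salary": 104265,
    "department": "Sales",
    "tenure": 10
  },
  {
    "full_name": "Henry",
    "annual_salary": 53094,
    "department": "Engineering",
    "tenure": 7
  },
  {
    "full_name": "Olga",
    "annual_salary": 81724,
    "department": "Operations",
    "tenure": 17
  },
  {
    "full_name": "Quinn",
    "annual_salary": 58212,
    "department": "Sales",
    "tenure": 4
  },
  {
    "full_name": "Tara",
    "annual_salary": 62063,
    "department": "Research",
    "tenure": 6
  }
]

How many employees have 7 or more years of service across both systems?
8

Reconcile schemas: "service_years" (system_hr3) = "tenure" (system_hr1) = years of service

From system_hr3: 5 employees with >= 7 years
From system_hr1: 3 employees with >= 7 years

Total: 5 + 3 = 8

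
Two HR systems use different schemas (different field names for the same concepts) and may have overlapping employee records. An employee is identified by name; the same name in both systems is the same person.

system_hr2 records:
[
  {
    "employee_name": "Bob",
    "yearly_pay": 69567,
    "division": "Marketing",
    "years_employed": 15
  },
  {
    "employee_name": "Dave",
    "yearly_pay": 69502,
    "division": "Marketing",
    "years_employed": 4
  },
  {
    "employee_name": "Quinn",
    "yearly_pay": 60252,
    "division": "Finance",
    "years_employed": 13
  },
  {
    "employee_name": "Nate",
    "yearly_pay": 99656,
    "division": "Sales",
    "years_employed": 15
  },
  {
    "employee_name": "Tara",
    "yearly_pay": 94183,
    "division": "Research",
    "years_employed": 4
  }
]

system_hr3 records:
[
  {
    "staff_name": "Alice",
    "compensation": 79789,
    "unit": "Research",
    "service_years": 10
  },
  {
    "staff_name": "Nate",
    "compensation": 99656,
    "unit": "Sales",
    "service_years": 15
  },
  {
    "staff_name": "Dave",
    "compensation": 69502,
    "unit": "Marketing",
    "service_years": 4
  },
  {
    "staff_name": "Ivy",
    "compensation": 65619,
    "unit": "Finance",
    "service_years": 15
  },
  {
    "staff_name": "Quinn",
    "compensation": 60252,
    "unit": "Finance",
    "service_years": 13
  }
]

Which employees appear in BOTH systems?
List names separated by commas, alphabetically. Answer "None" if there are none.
Dave, Nate, Quinn

Schema mapping: "employee_name" (system_hr2) = "staff_name" (system_hr3) = employee name

Names in system_hr2: ['Bob', 'Dave', 'Nate', 'Quinn', 'Tara']
Names in system_hr3: ['Alice', 'Dave', 'Ivy', 'Nate', 'Quinn']

Intersection: ['Dave', 'Nate', 'Quinn']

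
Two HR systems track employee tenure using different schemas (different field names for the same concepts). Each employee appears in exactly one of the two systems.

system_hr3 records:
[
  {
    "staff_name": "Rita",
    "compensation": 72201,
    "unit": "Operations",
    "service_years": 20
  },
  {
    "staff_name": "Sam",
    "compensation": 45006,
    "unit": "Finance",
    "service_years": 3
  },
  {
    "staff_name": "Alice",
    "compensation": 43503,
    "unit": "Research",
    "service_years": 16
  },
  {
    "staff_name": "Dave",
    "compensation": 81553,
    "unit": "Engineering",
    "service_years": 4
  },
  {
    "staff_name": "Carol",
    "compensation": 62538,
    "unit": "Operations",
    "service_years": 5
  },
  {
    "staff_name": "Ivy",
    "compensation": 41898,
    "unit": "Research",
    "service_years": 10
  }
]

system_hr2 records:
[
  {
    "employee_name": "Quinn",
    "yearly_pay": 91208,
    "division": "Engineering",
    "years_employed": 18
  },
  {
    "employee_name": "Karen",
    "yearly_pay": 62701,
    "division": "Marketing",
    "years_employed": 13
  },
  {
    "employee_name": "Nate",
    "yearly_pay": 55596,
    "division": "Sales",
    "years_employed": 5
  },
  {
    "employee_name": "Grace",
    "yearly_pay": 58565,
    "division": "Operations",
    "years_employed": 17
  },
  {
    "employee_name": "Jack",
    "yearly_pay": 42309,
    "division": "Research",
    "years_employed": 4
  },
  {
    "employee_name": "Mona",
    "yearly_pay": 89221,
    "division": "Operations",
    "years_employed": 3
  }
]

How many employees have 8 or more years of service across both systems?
6

Reconcile schemas: "service_years" (system_hr3) = "years_employed" (system_hr2) = years of service

From system_hr3: 3 employees with >= 8 years
From system_hr2: 3 employees with >= 8 years

Total: 3 + 3 = 6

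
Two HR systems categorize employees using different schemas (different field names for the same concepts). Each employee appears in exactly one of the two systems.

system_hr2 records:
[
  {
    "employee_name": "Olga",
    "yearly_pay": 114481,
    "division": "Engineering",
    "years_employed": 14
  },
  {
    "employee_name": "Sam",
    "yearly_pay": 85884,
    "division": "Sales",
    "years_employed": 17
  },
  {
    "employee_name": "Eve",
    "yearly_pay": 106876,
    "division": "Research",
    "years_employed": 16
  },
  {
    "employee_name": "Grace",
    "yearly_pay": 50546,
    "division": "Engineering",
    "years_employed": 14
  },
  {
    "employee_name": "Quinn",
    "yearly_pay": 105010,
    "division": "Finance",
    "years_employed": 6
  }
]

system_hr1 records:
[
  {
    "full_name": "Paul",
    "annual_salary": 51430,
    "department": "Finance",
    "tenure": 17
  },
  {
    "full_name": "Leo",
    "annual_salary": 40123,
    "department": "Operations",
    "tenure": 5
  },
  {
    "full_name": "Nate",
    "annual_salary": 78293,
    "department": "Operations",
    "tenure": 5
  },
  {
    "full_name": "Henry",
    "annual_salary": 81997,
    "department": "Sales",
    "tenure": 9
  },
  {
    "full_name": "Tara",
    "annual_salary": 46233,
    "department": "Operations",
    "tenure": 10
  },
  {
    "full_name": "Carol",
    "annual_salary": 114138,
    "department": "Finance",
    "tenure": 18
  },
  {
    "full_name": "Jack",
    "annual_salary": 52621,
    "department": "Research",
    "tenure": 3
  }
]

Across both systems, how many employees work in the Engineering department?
2

Schema mapping: "division" (system_hr2) = "department" (system_hr1) = department

Engineering employees in system_hr2: 2
Engineering employees in system_hr1: 0

Total in Engineering: 2 + 0 = 2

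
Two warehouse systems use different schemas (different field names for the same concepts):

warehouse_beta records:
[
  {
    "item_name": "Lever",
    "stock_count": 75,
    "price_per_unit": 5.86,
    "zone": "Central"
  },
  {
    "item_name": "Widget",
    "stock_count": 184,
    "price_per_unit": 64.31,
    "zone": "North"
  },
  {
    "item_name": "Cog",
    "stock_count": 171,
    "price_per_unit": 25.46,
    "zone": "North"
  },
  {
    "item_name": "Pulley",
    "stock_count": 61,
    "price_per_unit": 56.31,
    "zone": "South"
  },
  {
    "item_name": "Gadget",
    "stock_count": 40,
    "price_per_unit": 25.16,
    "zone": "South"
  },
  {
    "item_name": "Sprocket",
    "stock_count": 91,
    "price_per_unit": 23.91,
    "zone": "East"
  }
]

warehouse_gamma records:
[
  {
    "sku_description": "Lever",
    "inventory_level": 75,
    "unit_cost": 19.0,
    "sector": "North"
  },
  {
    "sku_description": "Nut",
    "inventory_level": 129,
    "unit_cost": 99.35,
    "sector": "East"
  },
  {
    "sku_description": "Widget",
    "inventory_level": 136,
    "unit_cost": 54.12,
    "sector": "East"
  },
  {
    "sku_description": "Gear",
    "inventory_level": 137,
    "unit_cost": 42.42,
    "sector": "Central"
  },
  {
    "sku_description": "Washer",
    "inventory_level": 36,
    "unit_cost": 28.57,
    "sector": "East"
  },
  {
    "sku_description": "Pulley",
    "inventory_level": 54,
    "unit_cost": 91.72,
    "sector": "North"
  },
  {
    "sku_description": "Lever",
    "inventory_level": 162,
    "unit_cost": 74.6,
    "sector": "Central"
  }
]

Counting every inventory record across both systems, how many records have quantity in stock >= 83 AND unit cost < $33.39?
2

Schema mappings:
- "stock_count" (warehouse_beta) = "inventory_level" (warehouse_gamma) = quantity
- "price_per_unit" (warehouse_beta) = "unit_cost" (warehouse_gamma) = unit cost

Records meeting both conditions in warehouse_beta: 2
Records meeting both conditions in warehouse_gamma: 0

Total: 2 + 0 = 2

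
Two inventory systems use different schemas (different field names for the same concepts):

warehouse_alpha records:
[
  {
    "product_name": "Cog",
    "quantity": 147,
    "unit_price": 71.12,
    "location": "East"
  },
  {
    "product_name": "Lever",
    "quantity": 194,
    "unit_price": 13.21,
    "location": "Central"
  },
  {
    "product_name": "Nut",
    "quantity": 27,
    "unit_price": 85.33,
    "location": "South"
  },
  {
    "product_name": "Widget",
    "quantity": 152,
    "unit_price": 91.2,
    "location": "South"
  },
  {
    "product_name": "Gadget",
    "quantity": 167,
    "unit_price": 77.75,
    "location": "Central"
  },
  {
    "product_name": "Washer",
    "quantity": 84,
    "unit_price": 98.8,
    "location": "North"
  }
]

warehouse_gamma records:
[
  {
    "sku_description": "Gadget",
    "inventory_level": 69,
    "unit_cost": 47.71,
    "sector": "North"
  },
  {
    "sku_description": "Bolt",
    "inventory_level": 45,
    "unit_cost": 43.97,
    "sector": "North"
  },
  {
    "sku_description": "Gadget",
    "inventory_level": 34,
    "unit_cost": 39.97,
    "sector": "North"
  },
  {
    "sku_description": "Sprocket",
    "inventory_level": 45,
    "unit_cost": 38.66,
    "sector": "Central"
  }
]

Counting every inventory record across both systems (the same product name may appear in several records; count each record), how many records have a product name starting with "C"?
1

Schema mapping: "product_name" (warehouse_alpha) = "sku_description" (warehouse_gamma) = product name

Records with product name starting with "C" in warehouse_alpha: 1
Records with product name starting with "C" in warehouse_gamma: 0

Total: 1 + 0 = 1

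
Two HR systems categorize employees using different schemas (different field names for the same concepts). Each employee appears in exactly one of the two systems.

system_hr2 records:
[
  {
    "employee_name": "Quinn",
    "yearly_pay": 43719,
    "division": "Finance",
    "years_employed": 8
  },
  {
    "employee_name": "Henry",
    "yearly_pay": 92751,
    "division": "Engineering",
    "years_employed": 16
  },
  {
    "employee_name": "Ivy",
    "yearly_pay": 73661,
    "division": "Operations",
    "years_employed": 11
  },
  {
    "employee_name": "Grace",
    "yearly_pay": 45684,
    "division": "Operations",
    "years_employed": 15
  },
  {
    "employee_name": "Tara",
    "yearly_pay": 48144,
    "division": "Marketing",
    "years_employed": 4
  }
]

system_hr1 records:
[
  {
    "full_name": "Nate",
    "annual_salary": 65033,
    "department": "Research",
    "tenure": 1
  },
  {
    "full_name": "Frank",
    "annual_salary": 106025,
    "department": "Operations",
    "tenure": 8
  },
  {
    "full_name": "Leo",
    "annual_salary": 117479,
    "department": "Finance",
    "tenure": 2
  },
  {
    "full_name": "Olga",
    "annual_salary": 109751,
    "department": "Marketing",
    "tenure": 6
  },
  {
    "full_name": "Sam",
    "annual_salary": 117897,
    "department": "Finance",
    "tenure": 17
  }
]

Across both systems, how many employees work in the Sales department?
0

Schema mapping: "division" (system_hr2) = "department" (system_hr1) = department

Sales employees in system_hr2: 0
Sales employees in system_hr1: 0

Total in Sales: 0 + 0 = 0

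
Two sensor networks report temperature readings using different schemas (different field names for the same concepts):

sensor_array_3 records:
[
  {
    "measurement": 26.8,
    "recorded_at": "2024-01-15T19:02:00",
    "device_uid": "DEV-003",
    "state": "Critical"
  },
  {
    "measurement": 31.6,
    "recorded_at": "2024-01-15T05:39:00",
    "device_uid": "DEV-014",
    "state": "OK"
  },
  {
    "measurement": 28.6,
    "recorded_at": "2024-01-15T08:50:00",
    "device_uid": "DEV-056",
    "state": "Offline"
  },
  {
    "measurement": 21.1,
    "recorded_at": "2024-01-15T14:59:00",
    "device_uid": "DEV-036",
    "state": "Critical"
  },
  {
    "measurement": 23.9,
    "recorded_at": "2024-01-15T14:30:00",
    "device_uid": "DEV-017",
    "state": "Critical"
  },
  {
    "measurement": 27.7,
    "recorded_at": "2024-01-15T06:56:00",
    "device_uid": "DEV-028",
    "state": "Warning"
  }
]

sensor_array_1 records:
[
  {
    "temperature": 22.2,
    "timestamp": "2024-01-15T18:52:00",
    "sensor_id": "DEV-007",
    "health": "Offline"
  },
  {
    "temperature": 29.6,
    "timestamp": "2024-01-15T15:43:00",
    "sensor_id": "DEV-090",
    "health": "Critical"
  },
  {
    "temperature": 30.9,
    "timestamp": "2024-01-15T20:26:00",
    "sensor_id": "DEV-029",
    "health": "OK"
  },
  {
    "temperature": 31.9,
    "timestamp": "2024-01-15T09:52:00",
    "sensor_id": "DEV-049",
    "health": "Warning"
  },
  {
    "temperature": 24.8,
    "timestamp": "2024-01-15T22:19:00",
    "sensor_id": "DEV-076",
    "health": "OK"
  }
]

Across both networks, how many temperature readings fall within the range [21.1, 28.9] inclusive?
7

Schema mapping: "measurement" (sensor_array_3) = "temperature" (sensor_array_1) = temperature

Readings in [21.1, 28.9] from sensor_array_3: 5
Readings in [21.1, 28.9] from sensor_array_1: 2

Total count: 5 + 2 = 7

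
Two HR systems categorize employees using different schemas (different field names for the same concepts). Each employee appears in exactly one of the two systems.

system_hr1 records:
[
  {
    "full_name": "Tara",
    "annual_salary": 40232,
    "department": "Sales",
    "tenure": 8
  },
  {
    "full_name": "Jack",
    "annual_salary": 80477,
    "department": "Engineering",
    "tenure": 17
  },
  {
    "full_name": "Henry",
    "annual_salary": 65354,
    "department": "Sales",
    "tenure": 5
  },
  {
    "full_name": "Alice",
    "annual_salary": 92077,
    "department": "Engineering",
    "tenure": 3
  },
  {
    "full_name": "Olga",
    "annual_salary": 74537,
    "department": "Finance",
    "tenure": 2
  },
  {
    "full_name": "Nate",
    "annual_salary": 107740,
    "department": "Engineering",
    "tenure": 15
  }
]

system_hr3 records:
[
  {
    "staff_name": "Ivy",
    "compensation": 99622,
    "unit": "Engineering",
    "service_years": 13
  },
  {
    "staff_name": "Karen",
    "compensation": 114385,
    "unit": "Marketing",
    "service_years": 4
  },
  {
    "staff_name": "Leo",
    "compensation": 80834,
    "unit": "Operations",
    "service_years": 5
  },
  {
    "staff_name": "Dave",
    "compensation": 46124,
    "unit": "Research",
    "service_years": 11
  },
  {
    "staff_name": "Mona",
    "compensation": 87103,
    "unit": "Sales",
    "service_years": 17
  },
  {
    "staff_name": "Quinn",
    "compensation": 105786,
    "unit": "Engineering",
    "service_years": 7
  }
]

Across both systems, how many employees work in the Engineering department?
5

Schema mapping: "department" (system_hr1) = "unit" (system_hr3) = department

Engineering employees in system_hr1: 3
Engineering employees in system_hr3: 2

Total in Engineering: 3 + 2 = 5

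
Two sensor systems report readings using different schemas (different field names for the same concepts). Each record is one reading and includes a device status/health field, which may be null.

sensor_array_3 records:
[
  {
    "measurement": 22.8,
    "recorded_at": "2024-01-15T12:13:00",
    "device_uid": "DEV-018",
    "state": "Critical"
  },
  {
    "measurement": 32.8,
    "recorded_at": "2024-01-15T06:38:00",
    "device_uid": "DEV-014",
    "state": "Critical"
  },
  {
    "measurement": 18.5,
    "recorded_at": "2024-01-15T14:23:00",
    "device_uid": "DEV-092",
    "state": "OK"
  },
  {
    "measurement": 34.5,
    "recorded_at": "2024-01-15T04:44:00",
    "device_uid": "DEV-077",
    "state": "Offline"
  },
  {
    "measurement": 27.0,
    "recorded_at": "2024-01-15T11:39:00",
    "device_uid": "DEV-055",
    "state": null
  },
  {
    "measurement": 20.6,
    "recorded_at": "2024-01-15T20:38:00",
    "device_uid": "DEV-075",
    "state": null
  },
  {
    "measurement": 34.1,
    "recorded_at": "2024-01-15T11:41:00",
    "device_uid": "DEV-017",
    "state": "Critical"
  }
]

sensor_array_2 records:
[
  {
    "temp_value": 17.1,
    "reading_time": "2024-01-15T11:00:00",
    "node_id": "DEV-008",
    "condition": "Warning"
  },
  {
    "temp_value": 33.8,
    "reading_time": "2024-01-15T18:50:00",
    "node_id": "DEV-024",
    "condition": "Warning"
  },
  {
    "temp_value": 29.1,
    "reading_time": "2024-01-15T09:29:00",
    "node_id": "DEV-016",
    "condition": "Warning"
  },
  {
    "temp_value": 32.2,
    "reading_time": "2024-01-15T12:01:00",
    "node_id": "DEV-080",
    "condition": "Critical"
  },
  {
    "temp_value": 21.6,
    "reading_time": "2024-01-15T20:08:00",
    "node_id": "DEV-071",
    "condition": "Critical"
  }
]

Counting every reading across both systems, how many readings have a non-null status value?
10

Schema mapping: "state" (sensor_array_3) = "condition" (sensor_array_2) = status

Non-null in sensor_array_3: 5
Non-null in sensor_array_2: 5

Total non-null: 5 + 5 = 10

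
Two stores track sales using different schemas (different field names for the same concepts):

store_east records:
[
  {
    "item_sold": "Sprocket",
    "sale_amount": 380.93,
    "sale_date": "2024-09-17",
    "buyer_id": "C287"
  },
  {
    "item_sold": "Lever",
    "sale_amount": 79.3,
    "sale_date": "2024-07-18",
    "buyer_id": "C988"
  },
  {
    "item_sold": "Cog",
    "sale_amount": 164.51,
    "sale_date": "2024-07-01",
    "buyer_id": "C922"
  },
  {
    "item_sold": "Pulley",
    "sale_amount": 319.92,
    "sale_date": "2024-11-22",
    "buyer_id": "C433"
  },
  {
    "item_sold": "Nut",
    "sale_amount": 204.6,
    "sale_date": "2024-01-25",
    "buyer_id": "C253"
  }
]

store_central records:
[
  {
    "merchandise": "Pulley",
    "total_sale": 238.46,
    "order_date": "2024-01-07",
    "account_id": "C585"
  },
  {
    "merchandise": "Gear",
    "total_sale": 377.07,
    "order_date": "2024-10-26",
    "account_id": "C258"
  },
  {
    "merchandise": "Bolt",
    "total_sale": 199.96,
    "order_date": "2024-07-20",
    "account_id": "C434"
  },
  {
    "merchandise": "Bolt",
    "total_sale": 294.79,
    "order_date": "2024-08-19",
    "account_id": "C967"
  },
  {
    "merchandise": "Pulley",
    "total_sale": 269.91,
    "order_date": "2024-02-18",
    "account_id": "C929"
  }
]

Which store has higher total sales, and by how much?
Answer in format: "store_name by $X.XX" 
store_central by $230.93

Schema mapping: "sale_amount" (store_east) = "total_sale" (store_central) = sale amount

Total for store_east: 1149.26
Total for store_central: 1380.19

Difference: |1149.26 - 1380.19| = 230.93
store_central has higher sales by $230.93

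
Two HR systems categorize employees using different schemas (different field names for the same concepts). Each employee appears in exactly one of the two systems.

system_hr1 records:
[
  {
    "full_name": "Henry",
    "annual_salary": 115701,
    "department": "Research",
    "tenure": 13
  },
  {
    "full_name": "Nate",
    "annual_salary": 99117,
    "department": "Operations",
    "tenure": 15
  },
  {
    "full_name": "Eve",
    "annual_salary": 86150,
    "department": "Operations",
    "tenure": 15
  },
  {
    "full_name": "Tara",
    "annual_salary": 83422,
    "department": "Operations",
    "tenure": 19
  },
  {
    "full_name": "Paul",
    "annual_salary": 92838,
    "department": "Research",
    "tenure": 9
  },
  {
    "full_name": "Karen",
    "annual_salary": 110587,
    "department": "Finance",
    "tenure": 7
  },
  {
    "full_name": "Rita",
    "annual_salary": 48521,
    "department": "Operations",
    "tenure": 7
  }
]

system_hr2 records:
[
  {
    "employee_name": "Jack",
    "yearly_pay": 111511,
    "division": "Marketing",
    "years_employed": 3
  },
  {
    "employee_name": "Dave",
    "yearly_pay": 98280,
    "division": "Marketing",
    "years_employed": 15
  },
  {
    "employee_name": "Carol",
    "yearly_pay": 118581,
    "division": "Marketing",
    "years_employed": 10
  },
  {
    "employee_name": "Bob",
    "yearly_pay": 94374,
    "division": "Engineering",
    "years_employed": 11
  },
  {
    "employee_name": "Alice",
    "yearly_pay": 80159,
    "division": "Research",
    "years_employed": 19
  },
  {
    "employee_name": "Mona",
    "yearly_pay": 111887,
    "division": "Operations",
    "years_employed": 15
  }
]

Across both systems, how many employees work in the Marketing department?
3

Schema mapping: "department" (system_hr1) = "division" (system_hr2) = department

Marketing employees in system_hr1: 0
Marketing employees in system_hr2: 3

Total in Marketing: 0 + 3 = 3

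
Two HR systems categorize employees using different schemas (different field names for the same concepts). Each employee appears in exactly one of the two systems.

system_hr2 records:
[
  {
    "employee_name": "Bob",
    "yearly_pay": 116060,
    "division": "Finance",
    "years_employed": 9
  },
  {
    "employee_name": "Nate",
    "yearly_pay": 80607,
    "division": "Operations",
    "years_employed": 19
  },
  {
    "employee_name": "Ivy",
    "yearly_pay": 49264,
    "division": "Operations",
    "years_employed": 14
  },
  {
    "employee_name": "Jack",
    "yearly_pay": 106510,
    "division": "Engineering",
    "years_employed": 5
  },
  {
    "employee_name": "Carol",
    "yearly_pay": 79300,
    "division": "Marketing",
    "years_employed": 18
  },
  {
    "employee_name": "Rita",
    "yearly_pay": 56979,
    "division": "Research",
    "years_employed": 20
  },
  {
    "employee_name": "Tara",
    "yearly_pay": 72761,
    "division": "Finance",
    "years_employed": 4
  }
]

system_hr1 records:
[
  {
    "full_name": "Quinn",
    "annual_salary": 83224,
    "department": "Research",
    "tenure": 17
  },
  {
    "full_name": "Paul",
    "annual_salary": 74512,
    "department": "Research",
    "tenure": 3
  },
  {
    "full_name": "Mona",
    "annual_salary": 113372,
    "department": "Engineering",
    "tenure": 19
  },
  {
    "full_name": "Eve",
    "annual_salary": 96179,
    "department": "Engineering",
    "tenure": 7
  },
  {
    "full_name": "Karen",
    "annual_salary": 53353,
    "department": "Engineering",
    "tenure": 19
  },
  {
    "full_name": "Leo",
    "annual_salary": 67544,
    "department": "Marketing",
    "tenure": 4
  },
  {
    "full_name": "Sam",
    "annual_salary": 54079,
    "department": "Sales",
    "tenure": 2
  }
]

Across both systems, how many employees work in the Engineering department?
4

Schema mapping: "division" (system_hr2) = "department" (system_hr1) = department

Engineering employees in system_hr2: 1
Engineering employees in system_hr1: 3

Total in Engineering: 1 + 3 = 4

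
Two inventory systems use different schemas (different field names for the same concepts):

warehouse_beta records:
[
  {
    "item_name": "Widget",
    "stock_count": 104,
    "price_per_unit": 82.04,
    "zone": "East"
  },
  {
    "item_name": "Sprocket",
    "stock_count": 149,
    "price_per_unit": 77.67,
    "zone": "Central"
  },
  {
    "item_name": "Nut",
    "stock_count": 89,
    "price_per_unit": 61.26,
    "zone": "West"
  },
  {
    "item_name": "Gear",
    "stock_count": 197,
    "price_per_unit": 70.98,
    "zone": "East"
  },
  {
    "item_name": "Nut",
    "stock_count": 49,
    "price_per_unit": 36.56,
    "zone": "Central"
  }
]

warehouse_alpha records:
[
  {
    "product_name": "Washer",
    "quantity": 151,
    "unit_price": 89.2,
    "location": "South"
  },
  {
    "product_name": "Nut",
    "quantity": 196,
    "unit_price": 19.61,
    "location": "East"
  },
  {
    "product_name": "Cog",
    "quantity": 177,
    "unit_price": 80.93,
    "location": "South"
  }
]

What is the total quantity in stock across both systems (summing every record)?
1112

To reconcile these schemas, identify the field holding the quantity in stock in each system:
1. In warehouse_beta it is "stock_count"
2. In warehouse_alpha it is "quantity"

From warehouse_beta: 104 + 149 + 89 + 197 + 49 = 588
From warehouse_alpha: 151 + 196 + 177 = 524

Total: 588 + 524 = 1112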